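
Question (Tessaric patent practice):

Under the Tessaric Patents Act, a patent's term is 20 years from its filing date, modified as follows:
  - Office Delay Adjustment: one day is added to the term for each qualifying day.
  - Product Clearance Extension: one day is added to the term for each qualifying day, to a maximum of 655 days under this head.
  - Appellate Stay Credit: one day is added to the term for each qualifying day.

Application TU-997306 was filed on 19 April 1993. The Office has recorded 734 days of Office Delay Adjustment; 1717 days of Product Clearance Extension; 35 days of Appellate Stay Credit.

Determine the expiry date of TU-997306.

March 13, 2017

Base term: filing date + 20 years → 19 April 2013.
Office Delay Adjustment: +734 days → 23 April 2015.
Product Clearance Extension: 1717 days claimed exceeds the 655-day cap, so +655 days → 6 February 2017.
Appellate Stay Credit: +35 days → 13 March 2017.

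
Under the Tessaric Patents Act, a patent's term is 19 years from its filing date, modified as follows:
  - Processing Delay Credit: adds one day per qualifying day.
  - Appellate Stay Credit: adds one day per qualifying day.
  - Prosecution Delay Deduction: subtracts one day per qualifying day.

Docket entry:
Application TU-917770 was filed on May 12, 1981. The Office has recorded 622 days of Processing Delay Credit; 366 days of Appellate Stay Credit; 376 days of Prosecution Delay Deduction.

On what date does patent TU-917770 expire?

2002-01-14

Base term: filing date + 19 years → 12 May 2000.
Processing Delay Credit: +622 days → 24 January 2002.
Appellate Stay Credit: +366 days → 25 January 2003.
Prosecution Delay Deduction: −376 days → 14 January 2002.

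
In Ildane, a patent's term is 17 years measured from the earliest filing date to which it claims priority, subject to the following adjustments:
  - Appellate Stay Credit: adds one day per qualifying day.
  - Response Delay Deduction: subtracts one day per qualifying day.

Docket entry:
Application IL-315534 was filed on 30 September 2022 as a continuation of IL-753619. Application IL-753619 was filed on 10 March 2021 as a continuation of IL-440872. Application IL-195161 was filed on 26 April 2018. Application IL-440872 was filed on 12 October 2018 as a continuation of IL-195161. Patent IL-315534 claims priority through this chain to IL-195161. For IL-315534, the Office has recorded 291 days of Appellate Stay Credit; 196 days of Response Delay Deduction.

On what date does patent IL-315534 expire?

Earliest priority filing: 26 April 2018.
Base term: 26 April 2018 + 17 years → 26 April 2035.
Appellate Stay Credit: +291 days → 11 February 2036.
Response Delay Deduction: −196 days → 30 July 2035.

July 30, 2035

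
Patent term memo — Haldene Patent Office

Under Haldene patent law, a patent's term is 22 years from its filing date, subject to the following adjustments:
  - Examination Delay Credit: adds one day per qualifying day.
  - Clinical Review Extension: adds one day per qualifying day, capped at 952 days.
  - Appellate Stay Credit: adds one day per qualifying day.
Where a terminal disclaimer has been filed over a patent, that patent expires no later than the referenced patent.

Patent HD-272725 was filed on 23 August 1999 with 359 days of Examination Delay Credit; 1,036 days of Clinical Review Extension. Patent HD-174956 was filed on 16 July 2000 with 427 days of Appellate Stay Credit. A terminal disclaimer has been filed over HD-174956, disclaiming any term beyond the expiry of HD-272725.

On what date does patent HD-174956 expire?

2023-09-16

Natural term of HD-174956:
  Base: filing + 22 years → 16 July 2022.
  Appellate Stay Credit: +427 days → 16 September 2023.
Expiry of referenced patent HD-272725:
  Base: filing + 22 years → 23 August 2021.
  Examination Delay Credit: +359 days → 17 August 2022.
  Clinical Review Extension: 1036 days claimed exceeds the 952-day cap, so +952 days → 26 March 2025.
Terminal disclaimer: HD-174956 expires on the earlier of 16 September 2023 and 26 March 2025.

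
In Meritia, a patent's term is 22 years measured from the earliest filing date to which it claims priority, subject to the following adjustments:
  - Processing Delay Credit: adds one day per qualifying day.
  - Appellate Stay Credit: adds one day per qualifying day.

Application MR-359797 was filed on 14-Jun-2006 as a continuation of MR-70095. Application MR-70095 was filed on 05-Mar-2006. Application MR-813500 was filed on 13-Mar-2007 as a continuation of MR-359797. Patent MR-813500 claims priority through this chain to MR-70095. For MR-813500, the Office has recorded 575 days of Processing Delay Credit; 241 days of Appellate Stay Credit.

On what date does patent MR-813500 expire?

2030-05-30

Earliest priority filing: 5 March 2006.
Base term: 5 March 2006 + 22 years → 5 March 2028.
Processing Delay Credit: +575 days → 1 October 2029.
Appellate Stay Credit: +241 days → 30 May 2030.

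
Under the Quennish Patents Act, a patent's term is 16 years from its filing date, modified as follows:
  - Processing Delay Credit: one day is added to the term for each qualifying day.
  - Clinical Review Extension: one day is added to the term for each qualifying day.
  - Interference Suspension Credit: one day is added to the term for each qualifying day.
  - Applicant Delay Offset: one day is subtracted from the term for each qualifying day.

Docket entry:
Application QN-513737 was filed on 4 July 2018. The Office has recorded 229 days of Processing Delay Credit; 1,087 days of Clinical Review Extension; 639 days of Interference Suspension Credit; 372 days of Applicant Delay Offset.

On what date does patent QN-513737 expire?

Base term: filing date + 16 years → 4 July 2034.
Processing Delay Credit: +229 days → 18 February 2035.
Clinical Review Extension: +1087 days → 9 February 2038.
Interference Suspension Credit: +639 days → 10 November 2039.
Applicant Delay Offset: −372 days → 3 November 2038.

November 3, 2038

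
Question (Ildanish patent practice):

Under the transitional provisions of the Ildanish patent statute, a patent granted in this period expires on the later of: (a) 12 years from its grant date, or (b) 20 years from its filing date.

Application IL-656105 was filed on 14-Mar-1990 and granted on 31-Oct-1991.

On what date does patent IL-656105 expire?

(a) grant + 12 years → 31 October 2003.
(b) filing + 20 years → 14 March 2010.
Later of the two: 14 March 2010.

2010-03-14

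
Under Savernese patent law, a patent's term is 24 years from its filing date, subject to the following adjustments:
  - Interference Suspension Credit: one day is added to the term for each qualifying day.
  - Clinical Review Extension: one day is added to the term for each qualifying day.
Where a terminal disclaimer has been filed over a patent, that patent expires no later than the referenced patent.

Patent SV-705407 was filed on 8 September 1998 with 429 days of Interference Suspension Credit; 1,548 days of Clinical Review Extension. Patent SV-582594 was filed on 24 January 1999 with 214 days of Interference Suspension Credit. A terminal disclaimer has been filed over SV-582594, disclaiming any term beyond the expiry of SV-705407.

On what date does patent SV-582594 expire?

Natural term of SV-582594:
  Base: filing + 24 years → 24 January 2023.
  Interference Suspension Credit: +214 days → 26 August 2023.
Expiry of referenced patent SV-705407:
  Base: filing + 24 years → 8 September 2022.
  Interference Suspension Credit: +429 days → 11 November 2023.
  Clinical Review Extension: +1548 days → 6 February 2028.
Terminal disclaimer: SV-582594 expires on the earlier of 26 August 2023 and 6 February 2028.

August 26, 2023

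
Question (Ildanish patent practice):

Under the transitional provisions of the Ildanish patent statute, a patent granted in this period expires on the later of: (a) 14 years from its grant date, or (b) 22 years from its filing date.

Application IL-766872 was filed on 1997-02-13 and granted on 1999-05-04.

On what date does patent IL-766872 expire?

2019-02-13

(a) grant + 14 years → 4 May 2013.
(b) filing + 22 years → 13 February 2019.
Later of the two: 13 February 2019.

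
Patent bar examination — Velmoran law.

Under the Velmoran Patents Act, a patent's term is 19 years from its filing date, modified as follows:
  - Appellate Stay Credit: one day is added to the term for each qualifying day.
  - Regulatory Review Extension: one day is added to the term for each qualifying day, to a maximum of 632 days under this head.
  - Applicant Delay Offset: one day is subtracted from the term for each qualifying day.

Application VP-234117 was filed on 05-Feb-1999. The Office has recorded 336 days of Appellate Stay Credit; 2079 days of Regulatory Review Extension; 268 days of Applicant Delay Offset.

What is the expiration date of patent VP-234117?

2020-01-06

Base term: filing date + 19 years → 5 February 2018.
Appellate Stay Credit: +336 days → 7 January 2019.
Regulatory Review Extension: 2079 days claimed exceeds the 632-day cap, so +632 days → 30 September 2020.
Applicant Delay Offset: −268 days → 6 January 2020.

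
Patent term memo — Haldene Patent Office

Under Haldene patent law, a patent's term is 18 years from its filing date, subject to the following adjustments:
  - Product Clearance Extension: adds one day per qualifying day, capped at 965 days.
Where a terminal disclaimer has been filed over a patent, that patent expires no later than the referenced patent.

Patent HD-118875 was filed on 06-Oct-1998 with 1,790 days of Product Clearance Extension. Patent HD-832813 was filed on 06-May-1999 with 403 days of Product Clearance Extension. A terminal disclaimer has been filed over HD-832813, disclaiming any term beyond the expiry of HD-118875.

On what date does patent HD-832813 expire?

Natural term of HD-832813:
  Base: filing + 18 years → 6 May 2017.
  Product Clearance Extension: 403 days (within the 965-day cap) → +403 days → 13 June 2018.
Expiry of referenced patent HD-118875:
  Base: filing + 18 years → 6 October 2016.
  Product Clearance Extension: 1790 days claimed exceeds the 965-day cap, so +965 days → 29 May 2019.
Terminal disclaimer: HD-832813 expires on the earlier of 13 June 2018 and 29 May 2019.

2018-06-13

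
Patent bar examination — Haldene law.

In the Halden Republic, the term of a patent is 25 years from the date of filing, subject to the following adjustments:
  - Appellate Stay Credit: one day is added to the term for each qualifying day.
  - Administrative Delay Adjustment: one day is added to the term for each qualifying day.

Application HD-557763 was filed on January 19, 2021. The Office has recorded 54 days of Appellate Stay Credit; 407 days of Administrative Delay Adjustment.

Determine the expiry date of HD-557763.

April 25, 2047

Base term: filing date + 25 years → 19 January 2046.
Appellate Stay Credit: +54 days → 14 March 2046.
Administrative Delay Adjustment: +407 days → 25 April 2047.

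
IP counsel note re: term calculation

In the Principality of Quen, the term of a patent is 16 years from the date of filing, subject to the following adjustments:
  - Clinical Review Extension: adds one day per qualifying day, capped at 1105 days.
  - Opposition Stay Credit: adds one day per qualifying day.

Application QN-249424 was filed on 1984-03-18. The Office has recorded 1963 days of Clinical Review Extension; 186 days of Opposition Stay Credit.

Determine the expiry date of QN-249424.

2003-09-30

Base term: filing date + 16 years → 18 March 2000.
Clinical Review Extension: 1963 days claimed exceeds the 1105-day cap, so +1105 days → 28 March 2003.
Opposition Stay Credit: +186 days → 30 September 2003.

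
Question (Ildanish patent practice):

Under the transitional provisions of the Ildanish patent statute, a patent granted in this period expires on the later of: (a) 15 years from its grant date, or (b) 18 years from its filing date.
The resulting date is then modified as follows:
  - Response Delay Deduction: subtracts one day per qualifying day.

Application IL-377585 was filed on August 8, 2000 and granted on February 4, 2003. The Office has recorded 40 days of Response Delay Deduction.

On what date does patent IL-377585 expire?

(a) grant + 15 years → 4 February 2018.
(b) filing + 18 years → 8 August 2018.
Later of the two: 8 August 2018.
Response Delay Deduction: −40 days → 29 June 2018.

June 29, 2018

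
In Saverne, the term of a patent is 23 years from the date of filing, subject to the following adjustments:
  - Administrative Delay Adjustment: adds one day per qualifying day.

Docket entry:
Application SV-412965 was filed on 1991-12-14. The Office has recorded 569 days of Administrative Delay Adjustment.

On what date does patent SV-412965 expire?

July 5, 2016

Base term: filing date + 23 years → 14 December 2014.
Administrative Delay Adjustment: +569 days → 5 July 2016.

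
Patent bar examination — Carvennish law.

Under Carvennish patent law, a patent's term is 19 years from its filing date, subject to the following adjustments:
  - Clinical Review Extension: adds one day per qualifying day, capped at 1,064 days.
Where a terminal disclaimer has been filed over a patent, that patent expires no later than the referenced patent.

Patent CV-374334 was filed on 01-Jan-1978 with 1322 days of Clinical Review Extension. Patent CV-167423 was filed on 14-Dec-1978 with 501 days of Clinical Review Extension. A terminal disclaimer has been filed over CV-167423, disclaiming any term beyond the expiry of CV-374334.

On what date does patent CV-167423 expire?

April 29, 1999

Natural term of CV-167423:
  Base: filing + 19 years → 14 December 1997.
  Clinical Review Extension: 501 days (within the 1064-day cap) → +501 days → 29 April 1999.
Expiry of referenced patent CV-374334:
  Base: filing + 19 years → 1 January 1997.
  Clinical Review Extension: 1322 days claimed exceeds the 1064-day cap, so +1064 days → 1 December 1999.
Terminal disclaimer: CV-167423 expires on the earlier of 29 April 1999 and 1 December 1999.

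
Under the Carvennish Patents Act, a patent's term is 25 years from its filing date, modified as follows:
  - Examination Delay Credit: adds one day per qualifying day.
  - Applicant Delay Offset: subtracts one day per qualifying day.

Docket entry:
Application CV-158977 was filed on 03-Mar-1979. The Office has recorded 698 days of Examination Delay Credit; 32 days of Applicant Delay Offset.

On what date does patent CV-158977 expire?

Base term: filing date + 25 years → 3 March 2004.
Examination Delay Credit: +698 days → 30 January 2006.
Applicant Delay Offset: −32 days → 29 December 2005.

2005-12-29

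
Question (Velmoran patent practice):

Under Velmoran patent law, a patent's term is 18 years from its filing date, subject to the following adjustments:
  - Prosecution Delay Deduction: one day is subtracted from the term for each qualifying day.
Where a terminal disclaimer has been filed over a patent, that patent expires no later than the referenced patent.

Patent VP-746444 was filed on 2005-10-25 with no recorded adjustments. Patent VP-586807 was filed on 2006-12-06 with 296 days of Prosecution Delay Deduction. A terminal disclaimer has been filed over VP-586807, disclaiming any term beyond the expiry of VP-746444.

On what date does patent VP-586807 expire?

October 25, 2023

Natural term of VP-586807:
  Base: filing + 18 years → 6 December 2024.
  Prosecution Delay Deduction: −296 days → 14 February 2024.
Expiry of referenced patent VP-746444:
  Base: filing + 18 years → 25 October 2023.
Terminal disclaimer: VP-586807 expires on the earlier of 14 February 2024 and 25 October 2023.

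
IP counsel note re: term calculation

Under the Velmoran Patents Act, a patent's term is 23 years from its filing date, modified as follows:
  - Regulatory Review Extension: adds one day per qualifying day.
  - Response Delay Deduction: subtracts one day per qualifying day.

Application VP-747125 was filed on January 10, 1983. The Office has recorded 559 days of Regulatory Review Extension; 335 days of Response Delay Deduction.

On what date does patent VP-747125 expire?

Base term: filing date + 23 years → 10 January 2006.
Regulatory Review Extension: +559 days → 23 July 2007.
Response Delay Deduction: −335 days → 22 August 2006.

2006-08-22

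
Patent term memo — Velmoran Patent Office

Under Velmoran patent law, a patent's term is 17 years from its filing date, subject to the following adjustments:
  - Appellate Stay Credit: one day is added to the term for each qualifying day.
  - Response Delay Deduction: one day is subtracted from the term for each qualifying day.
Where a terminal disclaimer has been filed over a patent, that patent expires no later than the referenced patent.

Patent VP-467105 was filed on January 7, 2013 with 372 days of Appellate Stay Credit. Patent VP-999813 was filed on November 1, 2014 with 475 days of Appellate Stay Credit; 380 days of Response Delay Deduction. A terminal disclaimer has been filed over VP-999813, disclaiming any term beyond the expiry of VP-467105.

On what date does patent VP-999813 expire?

Natural term of VP-999813:
  Base: filing + 17 years → 1 November 2031.
  Appellate Stay Credit: +475 days → 18 February 2033.
  Response Delay Deduction: −380 days → 4 February 2032.
Expiry of referenced patent VP-467105:
  Base: filing + 17 years → 7 January 2030.
  Appellate Stay Credit: +372 days → 14 January 2031.
Terminal disclaimer: VP-999813 expires on the earlier of 4 February 2032 and 14 January 2031.

2031-01-14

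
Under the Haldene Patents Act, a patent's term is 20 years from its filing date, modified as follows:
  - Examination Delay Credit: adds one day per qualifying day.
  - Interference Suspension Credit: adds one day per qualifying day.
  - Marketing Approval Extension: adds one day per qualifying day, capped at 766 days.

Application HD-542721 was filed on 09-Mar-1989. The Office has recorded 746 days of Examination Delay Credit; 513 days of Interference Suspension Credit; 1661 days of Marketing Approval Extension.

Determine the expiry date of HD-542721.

2014-09-24

Base term: filing date + 20 years → 9 March 2009.
Examination Delay Credit: +746 days → 25 March 2011.
Interference Suspension Credit: +513 days → 19 August 2012.
Marketing Approval Extension: 1661 days claimed exceeds the 766-day cap, so +766 days → 24 September 2014.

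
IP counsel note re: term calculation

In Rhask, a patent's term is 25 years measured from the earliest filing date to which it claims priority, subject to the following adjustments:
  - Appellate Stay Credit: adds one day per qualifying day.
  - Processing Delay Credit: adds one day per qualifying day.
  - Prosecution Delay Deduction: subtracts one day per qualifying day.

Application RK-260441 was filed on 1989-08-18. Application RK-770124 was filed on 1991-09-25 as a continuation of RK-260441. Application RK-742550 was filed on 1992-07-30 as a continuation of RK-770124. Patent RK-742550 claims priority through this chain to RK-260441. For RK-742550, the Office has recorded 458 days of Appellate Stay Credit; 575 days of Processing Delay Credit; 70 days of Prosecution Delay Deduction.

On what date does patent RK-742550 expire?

Earliest priority filing: 18 August 1989.
Base term: 18 August 1989 + 25 years → 18 August 2014.
Appellate Stay Credit: +458 days → 19 November 2015.
Processing Delay Credit: +575 days → 16 June 2017.
Prosecution Delay Deduction: −70 days → 7 April 2017.

April 7, 2017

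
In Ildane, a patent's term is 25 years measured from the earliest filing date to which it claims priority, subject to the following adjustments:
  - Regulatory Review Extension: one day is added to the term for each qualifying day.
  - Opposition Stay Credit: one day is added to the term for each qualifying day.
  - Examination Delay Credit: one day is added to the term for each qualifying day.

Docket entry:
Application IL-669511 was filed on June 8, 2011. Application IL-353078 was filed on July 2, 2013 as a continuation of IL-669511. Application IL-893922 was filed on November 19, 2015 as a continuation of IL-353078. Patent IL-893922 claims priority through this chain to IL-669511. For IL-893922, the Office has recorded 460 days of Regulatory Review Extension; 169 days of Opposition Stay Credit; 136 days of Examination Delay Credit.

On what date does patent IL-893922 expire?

Earliest priority filing: 8 June 2011.
Base term: 8 June 2011 + 25 years → 8 June 2036.
Regulatory Review Extension: +460 days → 11 September 2037.
Opposition Stay Credit: +169 days → 27 February 2038.
Examination Delay Credit: +136 days → 13 July 2038.

July 13, 2038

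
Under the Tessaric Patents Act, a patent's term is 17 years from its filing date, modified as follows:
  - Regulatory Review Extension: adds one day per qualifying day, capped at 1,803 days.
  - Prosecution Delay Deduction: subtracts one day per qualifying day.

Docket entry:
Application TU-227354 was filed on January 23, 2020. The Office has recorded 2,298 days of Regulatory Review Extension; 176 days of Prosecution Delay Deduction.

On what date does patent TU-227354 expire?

July 8, 2041

Base term: filing date + 17 years → 23 January 2037.
Regulatory Review Extension: 2298 days claimed exceeds the 1803-day cap, so +1803 days → 31 December 2041.
Prosecution Delay Deduction: −176 days → 8 July 2041.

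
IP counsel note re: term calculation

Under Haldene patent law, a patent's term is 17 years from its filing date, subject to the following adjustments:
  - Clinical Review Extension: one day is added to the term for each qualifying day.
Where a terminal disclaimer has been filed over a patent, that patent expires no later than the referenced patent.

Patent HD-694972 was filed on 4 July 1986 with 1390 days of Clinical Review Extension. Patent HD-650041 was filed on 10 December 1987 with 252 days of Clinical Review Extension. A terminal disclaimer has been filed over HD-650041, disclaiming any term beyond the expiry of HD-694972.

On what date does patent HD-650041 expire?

Natural term of HD-650041:
  Base: filing + 17 years → 10 December 2004.
  Clinical Review Extension: +252 days → 19 August 2005.
Expiry of referenced patent HD-694972:
  Base: filing + 17 years → 4 July 2003.
  Clinical Review Extension: +1390 days → 24 April 2007.
Terminal disclaimer: HD-650041 expires on the earlier of 19 August 2005 and 24 April 2007.

2005-08-19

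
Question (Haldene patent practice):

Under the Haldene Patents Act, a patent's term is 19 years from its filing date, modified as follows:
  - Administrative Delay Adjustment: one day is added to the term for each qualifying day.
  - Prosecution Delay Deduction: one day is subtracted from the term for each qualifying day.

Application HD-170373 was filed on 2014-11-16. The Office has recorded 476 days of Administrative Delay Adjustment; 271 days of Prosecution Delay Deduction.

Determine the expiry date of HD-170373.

June 9, 2034

Base term: filing date + 19 years → 16 November 2033.
Administrative Delay Adjustment: +476 days → 7 March 2035.
Prosecution Delay Deduction: −271 days → 9 June 2034.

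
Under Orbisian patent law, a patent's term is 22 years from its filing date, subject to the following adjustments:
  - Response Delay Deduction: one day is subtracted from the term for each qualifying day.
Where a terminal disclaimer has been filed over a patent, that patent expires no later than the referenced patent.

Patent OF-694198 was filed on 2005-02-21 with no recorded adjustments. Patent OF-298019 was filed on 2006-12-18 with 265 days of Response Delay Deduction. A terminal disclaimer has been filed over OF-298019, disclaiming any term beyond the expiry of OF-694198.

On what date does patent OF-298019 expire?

Natural term of OF-298019:
  Base: filing + 22 years → 18 December 2028.
  Response Delay Deduction: −265 days → 28 March 2028.
Expiry of referenced patent OF-694198:
  Base: filing + 22 years → 21 February 2027.
Terminal disclaimer: OF-298019 expires on the earlier of 28 March 2028 and 21 February 2027.

2027-02-21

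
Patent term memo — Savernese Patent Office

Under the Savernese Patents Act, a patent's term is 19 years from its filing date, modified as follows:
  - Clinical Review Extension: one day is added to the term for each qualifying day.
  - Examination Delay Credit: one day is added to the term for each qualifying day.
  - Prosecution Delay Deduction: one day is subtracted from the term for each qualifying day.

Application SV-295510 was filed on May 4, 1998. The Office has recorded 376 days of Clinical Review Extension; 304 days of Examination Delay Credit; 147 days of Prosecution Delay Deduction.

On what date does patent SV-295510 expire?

Base term: filing date + 19 years → 4 May 2017.
Clinical Review Extension: +376 days → 15 May 2018.
Examination Delay Credit: +304 days → 15 March 2019.
Prosecution Delay Deduction: −147 days → 19 October 2018.

2018-10-19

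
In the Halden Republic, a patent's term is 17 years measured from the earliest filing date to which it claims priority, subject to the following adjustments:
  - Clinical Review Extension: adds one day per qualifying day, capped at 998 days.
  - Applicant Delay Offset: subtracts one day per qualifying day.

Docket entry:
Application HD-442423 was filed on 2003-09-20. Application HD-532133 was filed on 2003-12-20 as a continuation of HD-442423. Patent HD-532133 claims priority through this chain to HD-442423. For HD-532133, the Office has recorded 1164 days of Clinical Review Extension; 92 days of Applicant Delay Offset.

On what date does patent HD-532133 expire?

Earliest priority filing: 20 September 2003.
Base term: 20 September 2003 + 17 years → 20 September 2020.
Clinical Review Extension: 1164 days claimed exceeds the 998-day cap, so +998 days → 15 June 2023.
Applicant Delay Offset: −92 days → 15 March 2023.

March 15, 2023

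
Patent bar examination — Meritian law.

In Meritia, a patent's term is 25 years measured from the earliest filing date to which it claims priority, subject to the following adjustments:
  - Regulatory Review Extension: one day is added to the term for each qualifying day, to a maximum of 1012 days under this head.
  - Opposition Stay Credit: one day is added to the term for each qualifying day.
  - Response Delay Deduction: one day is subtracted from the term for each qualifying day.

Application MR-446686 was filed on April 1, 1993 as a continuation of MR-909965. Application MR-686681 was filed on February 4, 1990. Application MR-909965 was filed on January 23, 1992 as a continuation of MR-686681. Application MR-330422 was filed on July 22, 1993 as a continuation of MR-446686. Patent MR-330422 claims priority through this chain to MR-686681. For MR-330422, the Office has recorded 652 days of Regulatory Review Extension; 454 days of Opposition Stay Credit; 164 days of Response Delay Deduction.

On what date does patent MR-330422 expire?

Earliest priority filing: 4 February 1990.
Base term: 4 February 1990 + 25 years → 4 February 2015.
Regulatory Review Extension: 652 days (within the 1012-day cap) → +652 days → 17 November 2016.
Opposition Stay Credit: +454 days → 14 February 2018.
Response Delay Deduction: −164 days → 3 September 2017.

September 3, 2017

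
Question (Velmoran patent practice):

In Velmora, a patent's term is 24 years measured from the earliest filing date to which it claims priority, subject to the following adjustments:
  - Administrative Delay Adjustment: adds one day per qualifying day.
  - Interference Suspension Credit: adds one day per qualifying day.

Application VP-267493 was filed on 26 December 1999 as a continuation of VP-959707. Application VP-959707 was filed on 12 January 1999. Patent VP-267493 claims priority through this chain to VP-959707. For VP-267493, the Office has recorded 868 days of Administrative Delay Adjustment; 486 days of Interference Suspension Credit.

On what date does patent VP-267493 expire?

2026-09-27

Earliest priority filing: 12 January 1999.
Base term: 12 January 1999 + 24 years → 12 January 2023.
Administrative Delay Adjustment: +868 days → 29 May 2025.
Interference Suspension Credit: +486 days → 27 September 2026.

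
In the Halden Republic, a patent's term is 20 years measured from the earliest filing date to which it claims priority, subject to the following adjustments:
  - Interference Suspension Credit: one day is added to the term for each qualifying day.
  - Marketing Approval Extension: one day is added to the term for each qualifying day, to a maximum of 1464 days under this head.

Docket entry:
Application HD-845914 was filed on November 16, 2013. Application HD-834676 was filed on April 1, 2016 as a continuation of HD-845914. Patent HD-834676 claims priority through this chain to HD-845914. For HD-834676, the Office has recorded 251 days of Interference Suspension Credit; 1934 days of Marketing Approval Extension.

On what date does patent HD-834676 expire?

Earliest priority filing: 16 November 2013.
Base term: 16 November 2013 + 20 years → 16 November 2033.
Interference Suspension Credit: +251 days → 25 July 2034.
Marketing Approval Extension: 1934 days claimed exceeds the 1464-day cap, so +1464 days → 28 July 2038.

2038-07-28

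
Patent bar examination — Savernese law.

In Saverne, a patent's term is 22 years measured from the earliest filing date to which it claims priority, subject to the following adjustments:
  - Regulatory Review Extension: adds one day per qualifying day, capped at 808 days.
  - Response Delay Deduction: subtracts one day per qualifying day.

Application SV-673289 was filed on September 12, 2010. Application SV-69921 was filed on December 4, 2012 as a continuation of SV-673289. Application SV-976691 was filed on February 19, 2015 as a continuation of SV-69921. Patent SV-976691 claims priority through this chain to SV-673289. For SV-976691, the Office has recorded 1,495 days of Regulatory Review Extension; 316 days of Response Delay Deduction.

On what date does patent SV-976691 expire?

Earliest priority filing: 12 September 2010.
Base term: 12 September 2010 + 22 years → 12 September 2032.
Regulatory Review Extension: 1495 days claimed exceeds the 808-day cap, so +808 days → 29 November 2034.
Response Delay Deduction: −316 days → 17 January 2034.

2034-01-17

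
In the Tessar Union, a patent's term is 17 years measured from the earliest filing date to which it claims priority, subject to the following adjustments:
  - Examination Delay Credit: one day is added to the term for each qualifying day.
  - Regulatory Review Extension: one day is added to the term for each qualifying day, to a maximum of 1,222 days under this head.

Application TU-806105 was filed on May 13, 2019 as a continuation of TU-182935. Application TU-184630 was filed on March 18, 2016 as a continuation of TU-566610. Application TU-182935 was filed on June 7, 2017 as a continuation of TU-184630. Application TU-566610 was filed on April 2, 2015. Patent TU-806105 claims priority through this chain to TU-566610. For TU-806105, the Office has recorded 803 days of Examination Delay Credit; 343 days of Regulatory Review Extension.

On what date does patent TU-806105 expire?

Earliest priority filing: 2 April 2015.
Base term: 2 April 2015 + 17 years → 2 April 2032.
Examination Delay Credit: +803 days → 14 June 2034.
Regulatory Review Extension: 343 days (within the 1222-day cap) → +343 days → 23 May 2035.

2035-05-23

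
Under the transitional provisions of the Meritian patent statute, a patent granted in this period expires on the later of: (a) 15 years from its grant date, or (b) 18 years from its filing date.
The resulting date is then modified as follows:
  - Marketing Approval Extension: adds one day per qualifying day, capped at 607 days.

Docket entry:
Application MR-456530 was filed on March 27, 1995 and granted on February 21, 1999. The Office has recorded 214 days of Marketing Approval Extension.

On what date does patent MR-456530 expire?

(a) grant + 15 years → 21 February 2014.
(b) filing + 18 years → 27 March 2013.
Later of the two: 21 February 2014.
Marketing Approval Extension: 214 days (within the 607-day cap) → +214 days → 23 September 2014.

2014-09-23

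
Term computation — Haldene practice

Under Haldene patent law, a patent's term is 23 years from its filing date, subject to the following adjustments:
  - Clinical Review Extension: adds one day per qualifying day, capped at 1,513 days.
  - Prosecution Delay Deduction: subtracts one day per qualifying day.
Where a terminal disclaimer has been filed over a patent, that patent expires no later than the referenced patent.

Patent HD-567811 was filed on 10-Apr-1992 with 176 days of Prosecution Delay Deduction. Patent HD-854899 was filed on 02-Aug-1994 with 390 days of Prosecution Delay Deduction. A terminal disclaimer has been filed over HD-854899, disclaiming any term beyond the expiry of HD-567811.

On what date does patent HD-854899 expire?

Natural term of HD-854899:
  Base: filing + 23 years → 2 August 2017.
  Prosecution Delay Deduction: −390 days → 8 July 2016.
Expiry of referenced patent HD-567811:
  Base: filing + 23 years → 10 April 2015.
  Prosecution Delay Deduction: −176 days → 16 October 2014.
Terminal disclaimer: HD-854899 expires on the earlier of 8 July 2016 and 16 October 2014.

October 16, 2014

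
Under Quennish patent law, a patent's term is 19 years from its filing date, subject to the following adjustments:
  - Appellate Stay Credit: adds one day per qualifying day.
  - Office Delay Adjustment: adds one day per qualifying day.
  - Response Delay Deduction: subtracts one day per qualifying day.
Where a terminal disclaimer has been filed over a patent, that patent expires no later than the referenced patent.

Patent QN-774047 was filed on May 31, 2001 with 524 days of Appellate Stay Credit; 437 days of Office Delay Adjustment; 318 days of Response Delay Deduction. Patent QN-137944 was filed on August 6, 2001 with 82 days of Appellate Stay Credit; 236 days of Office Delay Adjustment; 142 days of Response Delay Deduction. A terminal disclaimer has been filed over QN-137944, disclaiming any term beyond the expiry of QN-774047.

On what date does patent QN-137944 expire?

Natural term of QN-137944:
  Base: filing + 19 years → 6 August 2020.
  Appellate Stay Credit: +82 days → 27 October 2020.
  Office Delay Adjustment: +236 days → 20 June 2021.
  Response Delay Deduction: −142 days → 29 January 2021.
Expiry of referenced patent QN-774047:
  Base: filing + 19 years → 31 May 2020.
  Appellate Stay Credit: +524 days → 6 November 2021.
  Office Delay Adjustment: +437 days → 17 January 2023.
  Response Delay Deduction: −318 days → 5 March 2022.
Terminal disclaimer: QN-137944 expires on the earlier of 29 January 2021 and 5 March 2022.

2021-01-29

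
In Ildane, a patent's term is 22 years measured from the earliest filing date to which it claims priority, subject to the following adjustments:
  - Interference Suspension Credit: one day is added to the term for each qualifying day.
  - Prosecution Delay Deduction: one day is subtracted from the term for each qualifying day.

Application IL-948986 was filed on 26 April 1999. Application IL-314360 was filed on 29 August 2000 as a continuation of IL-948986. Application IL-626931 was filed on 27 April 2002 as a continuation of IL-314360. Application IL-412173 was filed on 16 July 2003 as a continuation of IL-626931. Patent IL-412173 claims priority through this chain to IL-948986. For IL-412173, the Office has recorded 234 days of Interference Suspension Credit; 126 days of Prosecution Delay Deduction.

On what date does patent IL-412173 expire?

Earliest priority filing: 26 April 1999.
Base term: 26 April 1999 + 22 years → 26 April 2021.
Interference Suspension Credit: +234 days → 16 December 2021.
Prosecution Delay Deduction: −126 days → 12 August 2021.

2021-08-12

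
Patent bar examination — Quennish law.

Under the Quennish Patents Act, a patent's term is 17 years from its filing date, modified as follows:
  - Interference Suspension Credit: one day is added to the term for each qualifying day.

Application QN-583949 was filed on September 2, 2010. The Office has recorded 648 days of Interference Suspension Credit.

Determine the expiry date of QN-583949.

2029-06-11

Base term: filing date + 17 years → 2 September 2027.
Interference Suspension Credit: +648 days → 11 June 2029.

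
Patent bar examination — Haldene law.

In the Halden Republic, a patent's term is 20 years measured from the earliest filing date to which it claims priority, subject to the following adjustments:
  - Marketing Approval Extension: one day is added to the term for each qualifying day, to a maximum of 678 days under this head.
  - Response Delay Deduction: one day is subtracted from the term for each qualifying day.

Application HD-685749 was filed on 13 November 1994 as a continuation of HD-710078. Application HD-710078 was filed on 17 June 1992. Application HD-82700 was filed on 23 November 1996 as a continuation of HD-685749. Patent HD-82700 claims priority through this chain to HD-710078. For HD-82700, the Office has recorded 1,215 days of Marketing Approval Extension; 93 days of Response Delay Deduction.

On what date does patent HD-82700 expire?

2014-01-23

Earliest priority filing: 17 June 1992.
Base term: 17 June 1992 + 20 years → 17 June 2012.
Marketing Approval Extension: 1215 days claimed exceeds the 678-day cap, so +678 days → 26 April 2014.
Response Delay Deduction: −93 days → 23 January 2014.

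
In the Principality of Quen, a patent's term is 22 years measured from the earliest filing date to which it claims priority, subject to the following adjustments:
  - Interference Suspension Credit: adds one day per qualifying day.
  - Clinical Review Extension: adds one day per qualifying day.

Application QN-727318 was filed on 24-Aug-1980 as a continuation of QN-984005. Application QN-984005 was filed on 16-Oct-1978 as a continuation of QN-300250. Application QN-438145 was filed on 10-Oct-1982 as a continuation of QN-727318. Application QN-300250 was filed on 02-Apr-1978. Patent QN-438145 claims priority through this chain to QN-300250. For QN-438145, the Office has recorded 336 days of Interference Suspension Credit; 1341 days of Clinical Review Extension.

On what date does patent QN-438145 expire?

Earliest priority filing: 2 April 1978.
Base term: 2 April 1978 + 22 years → 2 April 2000.
Interference Suspension Credit: +336 days → 4 March 2001.
Clinical Review Extension: +1341 days → 4 November 2004.

2004-11-04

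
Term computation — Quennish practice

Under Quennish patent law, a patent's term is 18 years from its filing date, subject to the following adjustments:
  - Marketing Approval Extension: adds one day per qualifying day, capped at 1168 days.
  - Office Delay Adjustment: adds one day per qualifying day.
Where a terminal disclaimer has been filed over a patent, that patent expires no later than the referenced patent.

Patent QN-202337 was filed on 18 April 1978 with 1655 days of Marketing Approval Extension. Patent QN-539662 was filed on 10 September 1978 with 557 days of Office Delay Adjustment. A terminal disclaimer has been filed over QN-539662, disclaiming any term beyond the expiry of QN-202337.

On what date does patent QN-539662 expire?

March 21, 1998

Natural term of QN-539662:
  Base: filing + 18 years → 10 September 1996.
  Office Delay Adjustment: +557 days → 21 March 1998.
Expiry of referenced patent QN-202337:
  Base: filing + 18 years → 18 April 1996.
  Marketing Approval Extension: 1655 days claimed exceeds the 1168-day cap, so +1168 days → 30 June 1999.
Terminal disclaimer: QN-539662 expires on the earlier of 21 March 1998 and 30 June 1999.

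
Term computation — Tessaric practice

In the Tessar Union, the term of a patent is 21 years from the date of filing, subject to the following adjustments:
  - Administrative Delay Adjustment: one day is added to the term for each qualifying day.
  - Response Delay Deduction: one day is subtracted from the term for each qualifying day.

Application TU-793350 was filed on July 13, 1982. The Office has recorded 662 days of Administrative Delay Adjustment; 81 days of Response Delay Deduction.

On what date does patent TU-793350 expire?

2005-02-13

Base term: filing date + 21 years → 13 July 2003.
Administrative Delay Adjustment: +662 days → 5 May 2005.
Response Delay Deduction: −81 days → 13 February 2005.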